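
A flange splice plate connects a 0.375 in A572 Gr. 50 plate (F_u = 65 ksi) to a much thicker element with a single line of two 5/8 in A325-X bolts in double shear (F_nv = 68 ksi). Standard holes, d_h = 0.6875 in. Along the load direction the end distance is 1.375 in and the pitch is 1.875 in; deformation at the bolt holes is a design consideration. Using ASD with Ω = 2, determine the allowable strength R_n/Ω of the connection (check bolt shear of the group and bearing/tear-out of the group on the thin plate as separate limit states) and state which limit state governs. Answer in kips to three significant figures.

32.4 kips (bearing governs)

Bolt shear: A_b = π·0.625²/4 = 0.3068 in²; R_n = 68 × 0.3068 × 2 × 2 = 83.45 kips → 83.45 / 2 = 41.7 kips.
Bearing (1.2 l_c t F_u ≤ 2.4 d t F_u): upper limit = 2.4·0.625·0.375·65 = 36.56 kips.
  Edge l_c = 1.375 − 0.6875/2 = 1.031 → r_n = 30.16 kips; interior l_c = 1.875 − 0.6875 = 1.188 → r_n = 34.73 kips.
  R_n,bearing = 1·30.16 + 1·34.73 = 64.9 kips → 64.9 / 2 = 32.4 kips.
Bearing governs: 32.4 kips.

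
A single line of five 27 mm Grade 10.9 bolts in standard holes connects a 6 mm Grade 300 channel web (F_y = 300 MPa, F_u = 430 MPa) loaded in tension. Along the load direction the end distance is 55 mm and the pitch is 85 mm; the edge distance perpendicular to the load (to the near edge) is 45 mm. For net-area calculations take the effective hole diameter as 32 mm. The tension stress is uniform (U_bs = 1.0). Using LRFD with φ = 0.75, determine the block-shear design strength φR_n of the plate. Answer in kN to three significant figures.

Shear plane L_v = 55 + 4·85 = 395 mm; A_gv = 395 × 6 = 2370 mm².
A_nv = (395 − 4.5·32) × 6 = 1506 mm².
A_nt = (45 − 0.5·32) × 6 = 174 mm².
0.6 F_u A_nv = 388.5 kN; 0.6 F_y A_gv = 426.6 kN → shear rupture governs the shear term.
R_n = 388.5 + 1.0 × 430 × 174 / 1000 = 463.4 kN.
Design strength φR_n = 0.75 × 463.4 = 348 kN.

348 kN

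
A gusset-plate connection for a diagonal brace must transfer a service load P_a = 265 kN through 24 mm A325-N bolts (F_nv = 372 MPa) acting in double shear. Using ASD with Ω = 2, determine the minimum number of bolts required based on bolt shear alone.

2 bolts

A_b = π·24²/4 = 452.4 mm².
Per-bolt allowable strength R_n/Ω = 372 × 452.4 × 2 / 1000 / 2 = 168.3 kN.
n ≥ 265 / 168.3 = 1.575 → use 2 bolts.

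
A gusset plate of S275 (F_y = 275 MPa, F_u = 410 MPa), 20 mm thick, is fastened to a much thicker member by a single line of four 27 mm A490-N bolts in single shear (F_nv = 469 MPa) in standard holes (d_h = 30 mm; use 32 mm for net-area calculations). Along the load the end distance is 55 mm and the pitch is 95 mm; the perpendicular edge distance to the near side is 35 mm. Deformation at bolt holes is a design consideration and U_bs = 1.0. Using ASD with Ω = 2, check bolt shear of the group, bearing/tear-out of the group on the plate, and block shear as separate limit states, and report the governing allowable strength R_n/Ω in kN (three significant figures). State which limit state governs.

537 kN (bolt shear governs)

Bolt shear: A_b = π·27²/4 = 572.6 mm²; R_n = 469 × 572.6 × 4 × 1 / 1000 = 1074 kN → 1074 / 2 = 537 kN.
Bearing: edge l_c = 40, r_n = 393.6 kN; interior l_c = 65, r_n = 531.4 kN; R_n = 393.6 + 3·531.4 = 1988 kN → 994 kN.
Block shear: A_gv = 6800, A_nv = 4560, A_nt = 380 mm²; R_n = min(0.6F_uA_nv, 0.6F_yA_gv) + U_bs·F_u·A_nt = 1278 kN → 639 kN.
Bolt shear governs: 537 kN.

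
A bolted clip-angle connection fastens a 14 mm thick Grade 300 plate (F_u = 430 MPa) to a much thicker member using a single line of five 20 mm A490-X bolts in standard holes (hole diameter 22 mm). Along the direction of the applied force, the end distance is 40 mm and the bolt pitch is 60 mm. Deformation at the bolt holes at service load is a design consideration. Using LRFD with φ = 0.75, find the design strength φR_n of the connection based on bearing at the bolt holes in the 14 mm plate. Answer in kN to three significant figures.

Per bolt r_n = 1.2 l_c t F_u ≤ 2.4 d t F_u; upper limit = 2.4 × 20 × 14 × 430 / 1000 = 289 kN.
Edge bolt: l_c = 40 − 22/2 = 29 mm → 1.2 × 29 × 14 × 430 / 1000 = 209.5 → r_n = 209.5 kN.
Interior bolts: l_c = 60 − 22 = 38 mm → 1.2 × 38 × 14 × 430 / 1000 = 274.5 → r_n = 274.5 kN.
R_n = 1 × 209.5 + 4 × 274.5 = 1308 kN.
Design strength φR_n = 0.75 × 1308 = 981 kN.

981 kN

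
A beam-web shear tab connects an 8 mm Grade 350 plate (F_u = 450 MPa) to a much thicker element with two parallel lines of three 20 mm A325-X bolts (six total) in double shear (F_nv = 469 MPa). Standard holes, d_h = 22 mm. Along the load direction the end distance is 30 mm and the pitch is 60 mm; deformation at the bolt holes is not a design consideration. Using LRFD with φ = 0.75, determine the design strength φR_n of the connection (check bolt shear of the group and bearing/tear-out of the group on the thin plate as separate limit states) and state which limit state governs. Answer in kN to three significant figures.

Bolt shear: A_b = π·20²/4 = 314.2 mm²; R_n = 469 × 314.2 × 6 × 2 / 1000 = 1768 kN → 0.75 × 1768 = 1330 kN.
Bearing (1.5 l_c t F_u ≤ 3.0 d t F_u): upper limit = 3.0·20·8·450 / 1000 = 216 kN.
  Edge l_c = 30 − 22/2 = 19 → r_n = 102.6 kN; interior l_c = 60 − 22 = 38 → r_n = 205.2 kN.
  R_n,bearing = 2·102.6 + 4·205.2 = 1026 kN → 0.75 × 1026 = 770 kN.
Bearing governs: 770 kN.

770 kN (bearing governs)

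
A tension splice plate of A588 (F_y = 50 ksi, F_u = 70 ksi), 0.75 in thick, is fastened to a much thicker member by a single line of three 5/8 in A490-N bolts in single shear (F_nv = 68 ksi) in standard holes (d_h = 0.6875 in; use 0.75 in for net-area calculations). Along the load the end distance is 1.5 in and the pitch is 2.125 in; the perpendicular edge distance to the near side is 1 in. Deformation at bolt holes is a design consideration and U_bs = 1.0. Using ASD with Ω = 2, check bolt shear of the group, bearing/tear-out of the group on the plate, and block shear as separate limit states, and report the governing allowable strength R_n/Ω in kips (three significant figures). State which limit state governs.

31.3 kips (bolt shear governs)

Bolt shear: A_b = π·0.625²/4 = 0.3068 in²; R_n = 68 × 0.3068 × 3 × 1 = 62.59 kips → 62.59 / 2 = 31.3 kips.
Bearing: edge l_c = 1.156, r_n = 72.84 kips; interior l_c = 1.438, r_n = 78.75 kips; R_n = 72.84 + 2·78.75 = 230.3 kips → 115 kips.
Block shear: A_gv = 4.312, A_nv = 2.906, A_nt = 0.4688 in²; R_n = min(0.6F_uA_nv, 0.6F_yA_gv) + U_bs·F_u·A_nt = 154.9 kips → 77.4 kips.
Bolt shear governs: 31.3 kips.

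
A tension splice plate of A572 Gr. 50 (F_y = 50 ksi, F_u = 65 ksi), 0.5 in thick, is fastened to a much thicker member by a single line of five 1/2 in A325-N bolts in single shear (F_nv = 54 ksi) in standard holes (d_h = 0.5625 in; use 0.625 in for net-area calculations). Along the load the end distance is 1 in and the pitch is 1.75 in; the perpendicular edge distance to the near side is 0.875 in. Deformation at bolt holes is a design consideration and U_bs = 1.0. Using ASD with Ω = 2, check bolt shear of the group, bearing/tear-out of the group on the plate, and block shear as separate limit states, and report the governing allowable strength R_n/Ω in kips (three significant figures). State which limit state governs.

Bolt shear: A_b = π·0.5²/4 = 0.1963 in²; R_n = 54 × 0.1963 × 5 × 1 = 53.01 kips → 53.01 / 2 = 26.5 kips.
Bearing: edge l_c = 0.7188, r_n = 28.03 kips; interior l_c = 1.188, r_n = 39 kips; R_n = 28.03 + 4·39 = 184 kips → 92 kips.
Block shear: A_gv = 4, A_nv = 2.594, A_nt = 0.2812 in²; R_n = min(0.6F_uA_nv, 0.6F_yA_gv) + U_bs·F_u·A_nt = 119.4 kips → 59.7 kips.
Bolt shear governs: 26.5 kips.

26.5 kips (bolt shear governs)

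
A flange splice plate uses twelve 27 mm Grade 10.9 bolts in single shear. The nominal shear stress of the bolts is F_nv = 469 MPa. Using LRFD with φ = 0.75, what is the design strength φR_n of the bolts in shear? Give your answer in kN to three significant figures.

2420 kN

A_b = π × 27² / 4 = 572.6 mm².
R_n = F_nv · A_b · n · n_s = 469 × 572.6 × 12 × 1 / 1000 = 3222 kN.
Design strength φR_n = 0.75 × 3222 = 2420 kN.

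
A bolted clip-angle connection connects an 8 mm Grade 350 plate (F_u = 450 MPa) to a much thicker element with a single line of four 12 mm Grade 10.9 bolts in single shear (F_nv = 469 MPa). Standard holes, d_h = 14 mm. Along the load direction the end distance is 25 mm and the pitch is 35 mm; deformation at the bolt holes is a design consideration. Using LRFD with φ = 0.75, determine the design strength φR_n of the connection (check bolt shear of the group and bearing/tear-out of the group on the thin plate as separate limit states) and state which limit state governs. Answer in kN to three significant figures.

Bolt shear: A_b = π·12²/4 = 113.1 mm²; R_n = 469 × 113.1 × 4 × 1 / 1000 = 212.2 kN → 0.75 × 212.2 = 159 kN.
Bearing (1.2 l_c t F_u ≤ 2.4 d t F_u): upper limit = 2.4·12·8·450 / 1000 = 103.7 kN.
  Edge l_c = 25 − 14/2 = 18 → r_n = 77.76 kN; interior l_c = 35 − 14 = 21 → r_n = 90.72 kN.
  R_n,bearing = 1·77.76 + 3·90.72 = 349.9 kN → 0.75 × 349.9 = 262 kN.
Bolt shear governs: 159 kN.

159 kN (bolt shear governs)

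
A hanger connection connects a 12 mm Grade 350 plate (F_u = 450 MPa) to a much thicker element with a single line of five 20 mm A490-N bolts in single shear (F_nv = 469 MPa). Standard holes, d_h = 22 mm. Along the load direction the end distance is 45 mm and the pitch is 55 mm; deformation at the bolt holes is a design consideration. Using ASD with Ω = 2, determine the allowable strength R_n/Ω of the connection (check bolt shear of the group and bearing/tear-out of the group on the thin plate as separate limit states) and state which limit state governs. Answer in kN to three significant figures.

Bolt shear: A_b = π·20²/4 = 314.2 mm²; R_n = 469 × 314.2 × 5 × 1 / 1000 = 736.7 kN → 736.7 / 2 = 368 kN.
Bearing (1.2 l_c t F_u ≤ 2.4 d t F_u): upper limit = 2.4·20·12·450 / 1000 = 259.2 kN.
  Edge l_c = 45 − 22/2 = 34 → r_n = 220.3 kN; interior l_c = 55 − 22 = 33 → r_n = 213.8 kN.
  R_n,bearing = 1·220.3 + 4·213.8 = 1076 kN → 1076 / 2 = 538 kN.
Bolt shear governs: 368 kN.

368 kN (bolt shear governs)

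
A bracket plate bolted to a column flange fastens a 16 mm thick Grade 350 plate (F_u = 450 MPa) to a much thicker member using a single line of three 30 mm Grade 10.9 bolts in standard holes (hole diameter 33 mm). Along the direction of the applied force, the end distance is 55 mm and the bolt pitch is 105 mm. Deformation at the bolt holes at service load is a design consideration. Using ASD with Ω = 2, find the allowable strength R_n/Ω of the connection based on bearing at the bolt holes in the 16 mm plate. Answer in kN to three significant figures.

Per bolt r_n = 1.2 l_c t F_u ≤ 2.4 d t F_u; upper limit = 2.4 × 30 × 16 × 450 / 1000 = 518.4 kN.
Edge bolt: l_c = 55 − 33/2 = 38.5 mm → 1.2 × 38.5 × 16 × 450 / 1000 = 332.6 → r_n = 332.6 kN.
Interior bolts: l_c = 105 − 33 = 72 mm → 1.2 × 72 × 16 × 450 / 1000 = 622.1 → r_n = 518.4 kN.
R_n = 1 × 332.6 + 2 × 518.4 = 1369 kN.
Allowable strength R_n/Ω = 1369 / 2 = 685 kN.

685 kN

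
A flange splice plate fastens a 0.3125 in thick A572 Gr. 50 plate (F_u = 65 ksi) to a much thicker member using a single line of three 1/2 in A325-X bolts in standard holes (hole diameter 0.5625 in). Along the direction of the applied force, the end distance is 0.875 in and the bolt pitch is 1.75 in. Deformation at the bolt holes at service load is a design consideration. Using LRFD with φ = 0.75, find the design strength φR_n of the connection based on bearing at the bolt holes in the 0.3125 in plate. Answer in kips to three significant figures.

47.4 kips

Per bolt r_n = 1.2 l_c t F_u ≤ 2.4 d t F_u; upper limit = 2.4 × 0.5 × 0.3125 × 65 = 24.38 kips.
Edge bolt: l_c = 0.875 − 0.5625/2 = 0.5938 in → 1.2 × 0.5938 × 0.3125 × 65 = 14.47 → r_n = 14.47 kips.
Interior bolts: l_c = 1.75 − 0.5625 = 1.188 in → 1.2 × 1.188 × 0.3125 × 65 = 28.95 → r_n = 24.38 kips.
R_n = 1 × 14.47 + 2 × 24.38 = 63.22 kips.
Design strength φR_n = 0.75 × 63.22 = 47.4 kips.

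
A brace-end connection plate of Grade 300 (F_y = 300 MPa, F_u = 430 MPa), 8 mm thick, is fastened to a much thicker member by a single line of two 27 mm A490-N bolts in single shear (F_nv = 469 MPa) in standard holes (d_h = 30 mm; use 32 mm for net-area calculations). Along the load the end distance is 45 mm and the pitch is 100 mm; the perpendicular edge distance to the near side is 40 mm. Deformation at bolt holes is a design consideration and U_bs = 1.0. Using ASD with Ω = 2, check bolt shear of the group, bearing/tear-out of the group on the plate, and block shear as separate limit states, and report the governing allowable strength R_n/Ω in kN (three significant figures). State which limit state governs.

Bolt shear: A_b = π·27²/4 = 572.6 mm²; R_n = 469 × 572.6 × 2 × 1 / 1000 = 537.1 kN → 537.1 / 2 = 269 kN.
Bearing: edge l_c = 30, r_n = 123.8 kN; interior l_c = 70, r_n = 222.9 kN; R_n = 123.8 + 1·222.9 = 346.8 kN → 173 kN.
Block shear: A_gv = 1160, A_nv = 776, A_nt = 192 mm²; R_n = min(0.6F_uA_nv, 0.6F_yA_gv) + U_bs·F_u·A_nt = 282.8 kN → 141 kN.
Block shear governs: 141 kN.

141 kN (block shear governs)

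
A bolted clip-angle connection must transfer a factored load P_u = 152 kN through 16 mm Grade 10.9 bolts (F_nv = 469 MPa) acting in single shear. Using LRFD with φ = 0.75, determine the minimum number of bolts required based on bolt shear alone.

3 bolts

A_b = π·16²/4 = 201.1 mm².
Per-bolt design strength φR_n = 0.75 × 469 × 201.1 × 1 / 1000 = 70.72 kN.
n ≥ 152 / 70.72 = 2.149 → use 3 bolts.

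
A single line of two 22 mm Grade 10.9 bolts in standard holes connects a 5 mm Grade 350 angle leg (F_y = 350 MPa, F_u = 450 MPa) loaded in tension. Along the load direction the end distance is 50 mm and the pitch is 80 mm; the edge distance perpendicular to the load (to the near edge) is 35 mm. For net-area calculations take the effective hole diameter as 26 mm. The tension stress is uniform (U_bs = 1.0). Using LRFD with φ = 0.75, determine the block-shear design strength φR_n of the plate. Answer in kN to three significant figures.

Shear plane L_v = 50 + 1·80 = 130 mm; A_gv = 130 × 5 = 650 mm².
A_nv = (130 − 1.5·26) × 5 = 455 mm².
A_nt = (35 − 0.5·26) × 5 = 110 mm².
0.6 F_u A_nv = 122.9 kN; 0.6 F_y A_gv = 136.5 kN → shear rupture governs the shear term.
R_n = 122.9 + 1.0 × 450 × 110 / 1000 = 172.4 kN.
Design strength φR_n = 0.75 × 172.4 = 129 kN.

129 kN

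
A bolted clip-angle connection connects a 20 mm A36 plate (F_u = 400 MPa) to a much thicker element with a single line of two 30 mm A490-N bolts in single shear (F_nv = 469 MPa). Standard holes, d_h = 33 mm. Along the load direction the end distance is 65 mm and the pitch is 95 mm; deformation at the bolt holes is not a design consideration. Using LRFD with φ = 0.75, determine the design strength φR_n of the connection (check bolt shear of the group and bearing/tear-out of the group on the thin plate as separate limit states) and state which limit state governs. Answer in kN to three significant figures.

497 kN (bolt shear governs)

Bolt shear: A_b = π·30²/4 = 706.9 mm²; R_n = 469 × 706.9 × 2 × 1 / 1000 = 663 kN → 0.75 × 663 = 497 kN.
Bearing (1.5 l_c t F_u ≤ 3.0 d t F_u): upper limit = 3.0·30·20·400 / 1000 = 720 kN.
  Edge l_c = 65 − 33/2 = 48.5 → r_n = 582 kN; interior l_c = 95 − 33 = 62 → r_n = 720 kN.
  R_n,bearing = 1·582 + 1·720 = 1302 kN → 0.75 × 1302 = 976 kN.
Bolt shear governs: 497 kN.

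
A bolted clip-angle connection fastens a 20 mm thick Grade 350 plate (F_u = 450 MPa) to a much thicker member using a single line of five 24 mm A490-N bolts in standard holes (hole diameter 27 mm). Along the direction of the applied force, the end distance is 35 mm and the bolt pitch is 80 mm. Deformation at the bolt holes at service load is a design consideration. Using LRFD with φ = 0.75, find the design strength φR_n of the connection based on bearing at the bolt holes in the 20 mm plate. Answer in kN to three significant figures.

1730 kN

Per bolt r_n = 1.2 l_c t F_u ≤ 2.4 d t F_u; upper limit = 2.4 × 24 × 20 × 450 / 1000 = 518.4 kN.
Edge bolt: l_c = 35 − 27/2 = 21.5 mm → 1.2 × 21.5 × 20 × 450 / 1000 = 232.2 → r_n = 232.2 kN.
Interior bolts: l_c = 80 − 27 = 53 mm → 1.2 × 53 × 20 × 450 / 1000 = 572.4 → r_n = 518.4 kN.
R_n = 1 × 232.2 + 4 × 518.4 = 2306 kN.
Design strength φR_n = 0.75 × 2306 = 1730 kN.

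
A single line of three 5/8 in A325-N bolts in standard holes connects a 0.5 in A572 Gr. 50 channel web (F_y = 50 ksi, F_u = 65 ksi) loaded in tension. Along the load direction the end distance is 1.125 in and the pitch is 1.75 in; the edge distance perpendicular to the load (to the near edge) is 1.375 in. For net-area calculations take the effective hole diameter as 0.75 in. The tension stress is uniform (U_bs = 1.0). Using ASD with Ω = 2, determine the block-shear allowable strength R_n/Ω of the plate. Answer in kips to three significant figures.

43.1 kips

Shear plane L_v = 1.125 + 2·1.75 = 4.625 in; A_gv = 4.625 × 0.5 = 2.312 in².
A_nv = (4.625 − 2.5·0.75) × 0.5 = 1.375 in².
A_nt = (1.375 − 0.5·0.75) × 0.5 = 0.5 in².
0.6 F_u A_nv = 53.62 kips; 0.6 F_y A_gv = 69.38 kips → shear rupture governs the shear term.
R_n = 53.62 + 1.0 × 65 × 0.5 = 86.12 kips.
Allowable strength R_n/Ω = 86.12 / 2 = 43.1 kips.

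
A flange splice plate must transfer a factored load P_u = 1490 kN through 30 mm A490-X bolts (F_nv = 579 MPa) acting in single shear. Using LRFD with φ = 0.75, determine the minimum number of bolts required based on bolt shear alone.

A_b = π·30²/4 = 706.9 mm².
Per-bolt design strength φR_n = 0.75 × 579 × 706.9 × 1 / 1000 = 307 kN.
n ≥ 1490 / 307 = 4.854 → use 5 bolts.

5 bolts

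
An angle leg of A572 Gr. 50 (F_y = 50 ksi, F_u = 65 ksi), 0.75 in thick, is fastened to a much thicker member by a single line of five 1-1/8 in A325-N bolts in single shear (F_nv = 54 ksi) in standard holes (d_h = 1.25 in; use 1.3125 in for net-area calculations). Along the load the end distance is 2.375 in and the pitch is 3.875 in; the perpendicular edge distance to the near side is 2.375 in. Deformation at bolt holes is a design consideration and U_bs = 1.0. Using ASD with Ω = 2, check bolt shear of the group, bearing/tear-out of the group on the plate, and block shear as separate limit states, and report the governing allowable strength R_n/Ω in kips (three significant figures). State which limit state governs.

134 kips (bolt shear governs)

Bolt shear: A_b = π·1.125²/4 = 0.994 in²; R_n = 54 × 0.994 × 5 × 1 = 268.4 kips → 268.4 / 2 = 134 kips.
Bearing: edge l_c = 1.75, r_n = 102.4 kips; interior l_c = 2.625, r_n = 131.6 kips; R_n = 102.4 + 4·131.6 = 628.9 kips → 314 kips.
Block shear: A_gv = 13.41, A_nv = 8.977, A_nt = 1.289 in²; R_n = min(0.6F_uA_nv, 0.6F_yA_gv) + U_bs·F_u·A_nt = 433.9 kips → 217 kips.
Bolt shear governs: 134 kips.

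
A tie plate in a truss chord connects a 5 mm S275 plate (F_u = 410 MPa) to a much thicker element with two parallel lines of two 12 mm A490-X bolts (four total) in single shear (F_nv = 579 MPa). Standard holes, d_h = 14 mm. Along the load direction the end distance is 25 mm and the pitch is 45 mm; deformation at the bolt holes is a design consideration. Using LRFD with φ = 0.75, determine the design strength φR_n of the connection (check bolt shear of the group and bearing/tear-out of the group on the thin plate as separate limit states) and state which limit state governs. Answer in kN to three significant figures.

Bolt shear: A_b = π·12²/4 = 113.1 mm²; R_n = 579 × 113.1 × 4 × 1 / 1000 = 261.9 kN → 0.75 × 261.9 = 196 kN.
Bearing (1.2 l_c t F_u ≤ 2.4 d t F_u): upper limit = 2.4·12·5·410 / 1000 = 59.04 kN.
  Edge l_c = 25 − 14/2 = 18 → r_n = 44.28 kN; interior l_c = 45 − 14 = 31 → r_n = 59.04 kN.
  R_n,bearing = 2·44.28 + 2·59.04 = 206.6 kN → 0.75 × 206.6 = 155 kN.
Bearing governs: 155 kN.

155 kN (bearing governs)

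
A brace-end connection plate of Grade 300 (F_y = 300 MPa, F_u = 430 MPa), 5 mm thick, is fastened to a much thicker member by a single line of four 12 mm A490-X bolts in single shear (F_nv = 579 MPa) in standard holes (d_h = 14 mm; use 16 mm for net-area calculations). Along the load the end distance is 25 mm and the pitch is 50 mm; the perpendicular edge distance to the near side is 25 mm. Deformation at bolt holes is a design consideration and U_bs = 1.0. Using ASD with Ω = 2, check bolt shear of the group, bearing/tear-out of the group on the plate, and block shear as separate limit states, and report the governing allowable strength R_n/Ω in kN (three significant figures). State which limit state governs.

95 kN (block shear governs)

Bolt shear: A_b = π·12²/4 = 113.1 mm²; R_n = 579 × 113.1 × 4 × 1 / 1000 = 261.9 kN → 261.9 / 2 = 131 kN.
Bearing: edge l_c = 18, r_n = 46.44 kN; interior l_c = 36, r_n = 61.92 kN; R_n = 46.44 + 3·61.92 = 232.2 kN → 116 kN.
Block shear: A_gv = 875, A_nv = 595, A_nt = 85 mm²; R_n = min(0.6F_uA_nv, 0.6F_yA_gv) + U_bs·F_u·A_nt = 190.1 kN → 95 kN.
Block shear governs: 95 kN.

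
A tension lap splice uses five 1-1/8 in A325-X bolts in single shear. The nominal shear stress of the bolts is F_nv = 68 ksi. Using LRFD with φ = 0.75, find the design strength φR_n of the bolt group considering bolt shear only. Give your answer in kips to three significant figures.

253 kips

A_b = π × 1.125² / 4 = 0.994 in².
R_n = F_nv · A_b · n · n_s = 68 × 0.994 × 5 × 1 = 338 kips.
Design strength φR_n = 0.75 × 338 = 253 kips.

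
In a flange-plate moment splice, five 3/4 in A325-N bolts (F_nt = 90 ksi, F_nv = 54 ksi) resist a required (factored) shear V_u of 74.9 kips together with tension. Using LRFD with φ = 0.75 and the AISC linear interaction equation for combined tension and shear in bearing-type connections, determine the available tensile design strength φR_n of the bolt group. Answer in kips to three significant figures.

69 kips

A_b = π·0.75²/4 = 0.4418 in²; f_rv = 74.9 / (5 × 0.4418) = 33.91 ksi.
F'_nt = 1.3 F_nt − (F_nt / φF_nv) f_rv = 1.3·90 − (90/(0.75·54))·33.91 = 41.65 ksi, capped at F_nt → F'_nt = 41.65 ksi.
R_n = F'_nt · A_b · n = 41.65 × 0.4418 × 5 = 92 kips.
Design strength φR_n = 0.75 × 92 = 69 kips.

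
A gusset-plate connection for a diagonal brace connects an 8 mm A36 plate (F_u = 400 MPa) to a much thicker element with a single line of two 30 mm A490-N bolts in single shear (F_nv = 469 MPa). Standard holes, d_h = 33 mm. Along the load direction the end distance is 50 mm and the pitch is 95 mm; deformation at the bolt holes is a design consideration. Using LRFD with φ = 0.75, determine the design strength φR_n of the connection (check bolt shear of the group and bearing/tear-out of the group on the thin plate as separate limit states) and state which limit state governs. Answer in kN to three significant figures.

Bolt shear: A_b = π·30²/4 = 706.9 mm²; R_n = 469 × 706.9 × 2 × 1 / 1000 = 663 kN → 0.75 × 663 = 497 kN.
Bearing (1.2 l_c t F_u ≤ 2.4 d t F_u): upper limit = 2.4·30·8·400 / 1000 = 230.4 kN.
  Edge l_c = 50 − 33/2 = 33.5 → r_n = 128.6 kN; interior l_c = 95 − 33 = 62 → r_n = 230.4 kN.
  R_n,bearing = 1·128.6 + 1·230.4 = 359 kN → 0.75 × 359 = 269 kN.
Bearing governs: 269 kN.

269 kN (bearing governs)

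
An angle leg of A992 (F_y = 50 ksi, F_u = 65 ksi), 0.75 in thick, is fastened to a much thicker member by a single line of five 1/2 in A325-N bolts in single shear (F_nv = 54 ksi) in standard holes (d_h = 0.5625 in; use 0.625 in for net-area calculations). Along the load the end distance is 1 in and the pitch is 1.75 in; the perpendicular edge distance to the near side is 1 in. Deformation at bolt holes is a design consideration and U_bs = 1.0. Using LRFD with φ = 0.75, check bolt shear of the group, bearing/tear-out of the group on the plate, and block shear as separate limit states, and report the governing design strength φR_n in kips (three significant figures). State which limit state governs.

Bolt shear: A_b = π·0.5²/4 = 0.1963 in²; R_n = 54 × 0.1963 × 5 × 1 = 53.01 kips → 0.75 × 53.01 = 39.8 kips.
Bearing: edge l_c = 0.7188, r_n = 42.05 kips; interior l_c = 1.188, r_n = 58.5 kips; R_n = 42.05 + 4·58.5 = 276 kips → 207 kips.
Block shear: A_gv = 6, A_nv = 3.891, A_nt = 0.5156 in²; R_n = min(0.6F_uA_nv, 0.6F_yA_gv) + U_bs·F_u·A_nt = 185.2 kips → 139 kips.
Bolt shear governs: 39.8 kips.

39.8 kips (bolt shear governs)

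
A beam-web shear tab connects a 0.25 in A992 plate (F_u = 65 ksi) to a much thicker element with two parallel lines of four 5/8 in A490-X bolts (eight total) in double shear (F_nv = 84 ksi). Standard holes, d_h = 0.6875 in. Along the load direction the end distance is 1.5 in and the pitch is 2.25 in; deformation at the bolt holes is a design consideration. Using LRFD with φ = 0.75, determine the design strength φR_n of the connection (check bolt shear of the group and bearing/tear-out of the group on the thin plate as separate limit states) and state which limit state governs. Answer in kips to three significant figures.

144 kips (bearing governs)

Bolt shear: A_b = π·0.625²/4 = 0.3068 in²; R_n = 84 × 0.3068 × 8 × 2 = 412.3 kips → 0.75 × 412.3 = 309 kips.
Bearing (1.2 l_c t F_u ≤ 2.4 d t F_u): upper limit = 2.4·0.625·0.25·65 = 24.38 kips.
  Edge l_c = 1.5 − 0.6875/2 = 1.156 → r_n = 22.55 kips; interior l_c = 2.25 − 0.6875 = 1.562 → r_n = 24.38 kips.
  R_n,bearing = 2·22.55 + 6·24.38 = 191.3 kips → 0.75 × 191.3 = 144 kips.
Bearing governs: 144 kips.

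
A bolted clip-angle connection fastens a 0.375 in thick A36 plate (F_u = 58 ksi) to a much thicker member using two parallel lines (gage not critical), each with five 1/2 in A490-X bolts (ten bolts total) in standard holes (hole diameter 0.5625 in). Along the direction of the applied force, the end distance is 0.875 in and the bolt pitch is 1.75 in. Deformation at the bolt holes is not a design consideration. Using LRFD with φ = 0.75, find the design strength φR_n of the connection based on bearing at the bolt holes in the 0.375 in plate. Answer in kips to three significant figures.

225 kips

Per bolt r_n = 1.5 l_c t F_u ≤ 3.0 d t F_u; upper limit = 3.0 × 0.5 × 0.375 × 58 = 32.62 kips.
Edge bolt: l_c = 0.875 − 0.5625/2 = 0.5938 in → 1.5 × 0.5938 × 0.375 × 58 = 19.37 → r_n = 19.37 kips.
Interior bolts: l_c = 1.75 − 0.5625 = 1.188 in → 1.5 × 1.188 × 0.375 × 58 = 38.74 → r_n = 32.62 kips.
R_n = 2 × 19.37 + 8 × 32.62 = 299.7 kips.
Design strength φR_n = 0.75 × 299.7 = 225 kips.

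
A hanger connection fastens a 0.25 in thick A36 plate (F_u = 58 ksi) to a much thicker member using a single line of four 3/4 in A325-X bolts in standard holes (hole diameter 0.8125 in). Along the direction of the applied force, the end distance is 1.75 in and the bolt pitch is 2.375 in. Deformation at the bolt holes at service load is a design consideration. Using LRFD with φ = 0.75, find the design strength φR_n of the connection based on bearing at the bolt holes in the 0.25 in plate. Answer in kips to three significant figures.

76.3 kips

Per bolt r_n = 1.2 l_c t F_u ≤ 2.4 d t F_u; upper limit = 2.4 × 0.75 × 0.25 × 58 = 26.1 kips.
Edge bolt: l_c = 1.75 − 0.8125/2 = 1.344 in → 1.2 × 1.344 × 0.25 × 58 = 23.38 → r_n = 23.38 kips.
Interior bolts: l_c = 2.375 − 0.8125 = 1.562 in → 1.2 × 1.562 × 0.25 × 58 = 27.19 → r_n = 26.1 kips.
R_n = 1 × 23.38 + 3 × 26.1 = 101.7 kips.
Design strength φR_n = 0.75 × 101.7 = 76.3 kips.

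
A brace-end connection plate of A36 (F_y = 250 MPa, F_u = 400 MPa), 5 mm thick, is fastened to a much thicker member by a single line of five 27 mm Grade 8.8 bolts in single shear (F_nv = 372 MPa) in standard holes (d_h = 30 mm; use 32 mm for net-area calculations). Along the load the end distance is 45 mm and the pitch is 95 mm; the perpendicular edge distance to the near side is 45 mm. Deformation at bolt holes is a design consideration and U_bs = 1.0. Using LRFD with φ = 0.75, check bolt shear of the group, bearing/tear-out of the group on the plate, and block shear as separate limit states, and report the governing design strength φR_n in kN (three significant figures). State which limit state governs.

283 kN (block shear governs)

Bolt shear: A_b = π·27²/4 = 572.6 mm²; R_n = 372 × 572.6 × 5 × 1 / 1000 = 1065 kN → 0.75 × 1065 = 799 kN.
Bearing: edge l_c = 30, r_n = 72 kN; interior l_c = 65, r_n = 129.6 kN; R_n = 72 + 4·129.6 = 590.4 kN → 443 kN.
Block shear: A_gv = 2125, A_nv = 1405, A_nt = 145 mm²; R_n = min(0.6F_uA_nv, 0.6F_yA_gv) + U_bs·F_u·A_nt = 376.8 kN → 283 kN.
Block shear governs: 283 kN.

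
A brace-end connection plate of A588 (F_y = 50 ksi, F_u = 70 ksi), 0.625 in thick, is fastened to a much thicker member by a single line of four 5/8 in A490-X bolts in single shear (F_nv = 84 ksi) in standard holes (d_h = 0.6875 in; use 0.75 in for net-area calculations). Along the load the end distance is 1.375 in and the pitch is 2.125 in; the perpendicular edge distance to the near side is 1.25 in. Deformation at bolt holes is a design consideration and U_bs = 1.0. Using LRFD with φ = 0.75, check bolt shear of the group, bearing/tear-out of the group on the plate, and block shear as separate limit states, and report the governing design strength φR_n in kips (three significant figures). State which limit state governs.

Bolt shear: A_b = π·0.625²/4 = 0.3068 in²; R_n = 84 × 0.3068 × 4 × 1 = 103.1 kips → 0.75 × 103.1 = 77.3 kips.
Bearing: edge l_c = 1.031, r_n = 54.14 kips; interior l_c = 1.438, r_n = 65.62 kips; R_n = 54.14 + 3·65.62 = 251 kips → 188 kips.
Block shear: A_gv = 4.844, A_nv = 3.203, A_nt = 0.5469 in²; R_n = min(0.6F_uA_nv, 0.6F_yA_gv) + U_bs·F_u·A_nt = 172.8 kips → 130 kips.
Bolt shear governs: 77.3 kips.

77.3 kips (bolt shear governs)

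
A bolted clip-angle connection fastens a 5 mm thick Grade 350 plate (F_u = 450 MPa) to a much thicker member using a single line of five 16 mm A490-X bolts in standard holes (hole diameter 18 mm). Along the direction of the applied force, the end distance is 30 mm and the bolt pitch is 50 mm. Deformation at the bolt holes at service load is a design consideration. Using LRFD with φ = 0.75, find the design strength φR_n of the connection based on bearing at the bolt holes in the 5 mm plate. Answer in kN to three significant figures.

302 kN

Per bolt r_n = 1.2 l_c t F_u ≤ 2.4 d t F_u; upper limit = 2.4 × 16 × 5 × 450 / 1000 = 86.4 kN.
Edge bolt: l_c = 30 − 18/2 = 21 mm → 1.2 × 21 × 5 × 450 / 1000 = 56.7 → r_n = 56.7 kN.
Interior bolts: l_c = 50 − 18 = 32 mm → 1.2 × 32 × 5 × 450 / 1000 = 86.4 → r_n = 86.4 kN.
R_n = 1 × 56.7 + 4 × 86.4 = 402.3 kN.
Design strength φR_n = 0.75 × 402.3 = 302 kN.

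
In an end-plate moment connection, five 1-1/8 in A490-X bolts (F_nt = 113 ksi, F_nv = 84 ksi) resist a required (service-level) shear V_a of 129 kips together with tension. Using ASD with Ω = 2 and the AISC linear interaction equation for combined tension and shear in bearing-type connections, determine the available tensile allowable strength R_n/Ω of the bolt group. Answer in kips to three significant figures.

A_b = π·1.125²/4 = 0.994 in²; f_rv = 129 / (5 × 0.994) = 25.96 ksi.
F'_nt = 1.3 F_nt − (Ω F_nt / F_nv) f_rv = 1.3·113 − (2·113/84)·25.96 = 77.07 ksi, capped at F_nt → F'_nt = 77.07 ksi.
R_n = F'_nt · A_b · n = 77.07 × 0.994 × 5 = 383 kips.
Allowable strength R_n/Ω = 383 / 2 = 192 kips.

192 kips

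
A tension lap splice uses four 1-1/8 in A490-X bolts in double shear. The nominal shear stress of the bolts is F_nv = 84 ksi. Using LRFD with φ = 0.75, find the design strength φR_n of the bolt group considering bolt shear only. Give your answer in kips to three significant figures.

501 kips

A_b = π × 1.125² / 4 = 0.994 in².
R_n = F_nv · A_b · n · n_s = 84 × 0.994 × 4 × 2 = 668 kips.
Design strength φR_n = 0.75 × 668 = 501 kips.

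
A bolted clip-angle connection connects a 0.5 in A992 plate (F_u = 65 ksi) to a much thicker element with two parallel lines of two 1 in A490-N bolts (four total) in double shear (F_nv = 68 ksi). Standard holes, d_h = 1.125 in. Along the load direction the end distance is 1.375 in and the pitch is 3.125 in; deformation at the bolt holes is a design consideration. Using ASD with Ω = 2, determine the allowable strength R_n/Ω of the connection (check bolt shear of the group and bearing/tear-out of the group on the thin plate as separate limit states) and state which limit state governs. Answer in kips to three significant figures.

Bolt shear: A_b = π·1²/4 = 0.7854 in²; R_n = 68 × 0.7854 × 4 × 2 = 427.3 kips → 427.3 / 2 = 214 kips.
Bearing (1.2 l_c t F_u ≤ 2.4 d t F_u): upper limit = 2.4·1·0.5·65 = 78 kips.
  Edge l_c = 1.375 − 1.125/2 = 0.8125 → r_n = 31.69 kips; interior l_c = 3.125 − 1.125 = 2 → r_n = 78 kips.
  R_n,bearing = 2·31.69 + 2·78 = 219.4 kips → 219.4 / 2 = 110 kips.
Bearing governs: 110 kips.

110 kips (bearing governs)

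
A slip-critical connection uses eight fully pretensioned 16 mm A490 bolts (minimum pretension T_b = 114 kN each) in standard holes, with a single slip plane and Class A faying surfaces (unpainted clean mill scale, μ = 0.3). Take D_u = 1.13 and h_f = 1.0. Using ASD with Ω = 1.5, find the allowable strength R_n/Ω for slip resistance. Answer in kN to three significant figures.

R_n = μ · D_u · h_f · T_b · n_s · n_b = 0.3 × 1.13 × 1.0 × 114 × 1 × 8 = 309.2 kN.
Allowable strength R_n/Ω = 309.2 / 1.5 = 206 kN.

206 kN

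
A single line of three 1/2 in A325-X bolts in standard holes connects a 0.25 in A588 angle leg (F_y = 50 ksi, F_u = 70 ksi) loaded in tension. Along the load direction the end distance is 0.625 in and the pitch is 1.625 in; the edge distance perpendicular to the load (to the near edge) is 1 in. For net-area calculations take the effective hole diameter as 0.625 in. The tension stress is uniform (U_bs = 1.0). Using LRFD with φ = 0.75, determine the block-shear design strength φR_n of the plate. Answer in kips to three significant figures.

27.2 kips

Shear plane L_v = 0.625 + 2·1.625 = 3.875 in; A_gv = 3.875 × 0.25 = 0.9688 in².
A_nv = (3.875 − 2.5·0.625) × 0.25 = 0.5781 in².
A_nt = (1 − 0.5·0.625) × 0.25 = 0.1719 in².
0.6 F_u A_nv = 24.28 kips; 0.6 F_y A_gv = 29.06 kips → shear rupture governs the shear term.
R_n = 24.28 + 1.0 × 70 × 0.1719 = 36.31 kips.
Design strength φR_n = 0.75 × 36.31 = 27.2 kips.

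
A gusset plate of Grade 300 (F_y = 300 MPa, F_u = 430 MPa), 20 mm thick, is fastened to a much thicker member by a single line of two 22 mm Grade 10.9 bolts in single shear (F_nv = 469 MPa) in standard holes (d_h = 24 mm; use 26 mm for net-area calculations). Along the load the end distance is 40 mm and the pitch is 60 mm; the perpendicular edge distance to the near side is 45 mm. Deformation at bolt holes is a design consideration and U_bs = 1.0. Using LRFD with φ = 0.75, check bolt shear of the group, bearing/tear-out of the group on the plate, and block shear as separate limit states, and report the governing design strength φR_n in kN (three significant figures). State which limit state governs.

267 kN (bolt shear governs)

Bolt shear: A_b = π·22²/4 = 380.1 mm²; R_n = 469 × 380.1 × 2 × 1 / 1000 = 356.6 kN → 0.75 × 356.6 = 267 kN.
Bearing: edge l_c = 28, r_n = 289 kN; interior l_c = 36, r_n = 371.5 kN; R_n = 289 + 1·371.5 = 660.5 kN → 495 kN.
Block shear: A_gv = 2000, A_nv = 1220, A_nt = 640 mm²; R_n = min(0.6F_uA_nv, 0.6F_yA_gv) + U_bs·F_u·A_nt = 590 kN → 442 kN.
Bolt shear governs: 267 kN.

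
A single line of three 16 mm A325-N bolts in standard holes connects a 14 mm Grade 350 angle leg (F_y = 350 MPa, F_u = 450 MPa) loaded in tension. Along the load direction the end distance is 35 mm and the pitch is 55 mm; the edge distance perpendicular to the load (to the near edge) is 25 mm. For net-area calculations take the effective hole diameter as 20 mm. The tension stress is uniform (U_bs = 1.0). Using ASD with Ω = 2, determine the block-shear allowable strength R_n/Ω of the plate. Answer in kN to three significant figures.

Shear plane L_v = 35 + 2·55 = 145 mm; A_gv = 145 × 14 = 2030 mm².
A_nv = (145 − 2.5·20) × 14 = 1330 mm².
A_nt = (25 − 0.5·20) × 14 = 210 mm².
0.6 F_u A_nv = 359.1 kN; 0.6 F_y A_gv = 426.3 kN → shear rupture governs the shear term.
R_n = 359.1 + 1.0 × 450 × 210 / 1000 = 453.6 kN.
Allowable strength R_n/Ω = 453.6 / 2 = 227 kN.

227 kN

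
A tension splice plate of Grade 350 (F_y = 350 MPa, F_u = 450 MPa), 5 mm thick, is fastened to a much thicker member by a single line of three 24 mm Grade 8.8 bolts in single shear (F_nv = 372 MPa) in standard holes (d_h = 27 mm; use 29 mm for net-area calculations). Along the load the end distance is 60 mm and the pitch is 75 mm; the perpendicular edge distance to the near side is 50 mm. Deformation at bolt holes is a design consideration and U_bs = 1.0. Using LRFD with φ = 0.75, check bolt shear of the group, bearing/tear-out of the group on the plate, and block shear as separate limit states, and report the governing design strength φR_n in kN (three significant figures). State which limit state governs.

199 kN (block shear governs)

Bolt shear: A_b = π·24²/4 = 452.4 mm²; R_n = 372 × 452.4 × 3 × 1 / 1000 = 504.9 kN → 0.75 × 504.9 = 379 kN.
Bearing: edge l_c = 46.5, r_n = 125.5 kN; interior l_c = 48, r_n = 129.6 kN; R_n = 125.5 + 2·129.6 = 384.8 kN → 289 kN.
Block shear: A_gv = 1050, A_nv = 687.5, A_nt = 177.5 mm²; R_n = min(0.6F_uA_nv, 0.6F_yA_gv) + U_bs·F_u·A_nt = 265.5 kN → 199 kN.
Block shear governs: 199 kN.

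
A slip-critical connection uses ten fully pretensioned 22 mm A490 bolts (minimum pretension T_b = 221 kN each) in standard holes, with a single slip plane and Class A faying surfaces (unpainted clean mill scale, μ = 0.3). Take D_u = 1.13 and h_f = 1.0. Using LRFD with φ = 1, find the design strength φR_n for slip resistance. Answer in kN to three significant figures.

749 kN

R_n = μ · D_u · h_f · T_b · n_s · n_b = 0.3 × 1.13 × 1.0 × 221 × 1 × 10 = 749.2 kN.
Design strength φR_n = 1 × 749.2 = 749 kN.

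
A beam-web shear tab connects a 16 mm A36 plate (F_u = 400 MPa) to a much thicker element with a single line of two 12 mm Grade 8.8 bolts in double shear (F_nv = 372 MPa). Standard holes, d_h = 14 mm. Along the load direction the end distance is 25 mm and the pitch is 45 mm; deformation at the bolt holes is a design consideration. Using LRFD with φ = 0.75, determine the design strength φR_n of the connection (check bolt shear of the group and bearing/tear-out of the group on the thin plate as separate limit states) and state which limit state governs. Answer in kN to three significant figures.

Bolt shear: A_b = π·12²/4 = 113.1 mm²; R_n = 372 × 113.1 × 2 × 2 / 1000 = 168.3 kN → 0.75 × 168.3 = 126 kN.
Bearing (1.2 l_c t F_u ≤ 2.4 d t F_u): upper limit = 2.4·12·16·400 / 1000 = 184.3 kN.
  Edge l_c = 25 − 14/2 = 18 → r_n = 138.2 kN; interior l_c = 45 − 14 = 31 → r_n = 184.3 kN.
  R_n,bearing = 1·138.2 + 1·184.3 = 322.6 kN → 0.75 × 322.6 = 242 kN.
Bolt shear governs: 126 kN.

126 kN (bolt shear governs)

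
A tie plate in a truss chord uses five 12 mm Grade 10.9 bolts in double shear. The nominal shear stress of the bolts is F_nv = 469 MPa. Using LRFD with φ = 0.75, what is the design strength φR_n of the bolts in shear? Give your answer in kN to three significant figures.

A_b = π × 12² / 4 = 113.1 mm².
R_n = F_nv · A_b · n · n_s = 469 × 113.1 × 5 × 2 / 1000 = 530.4 kN.
Design strength φR_n = 0.75 × 530.4 = 398 kN.

398 kN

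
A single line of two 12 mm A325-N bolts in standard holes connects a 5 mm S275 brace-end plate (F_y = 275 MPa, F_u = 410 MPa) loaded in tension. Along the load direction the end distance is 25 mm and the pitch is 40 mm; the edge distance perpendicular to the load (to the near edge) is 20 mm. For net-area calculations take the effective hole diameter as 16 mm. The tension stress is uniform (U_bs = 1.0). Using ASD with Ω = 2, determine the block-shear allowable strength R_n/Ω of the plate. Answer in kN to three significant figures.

37.5 kN

Shear plane L_v = 25 + 1·40 = 65 mm; A_gv = 65 × 5 = 325 mm².
A_nv = (65 − 1.5·16) × 5 = 205 mm².
A_nt = (20 − 0.5·16) × 5 = 60 mm².
0.6 F_u A_nv = 50.43 kN; 0.6 F_y A_gv = 53.62 kN → shear rupture governs the shear term.
R_n = 50.43 + 1.0 × 410 × 60 / 1000 = 75.03 kN.
Allowable strength R_n/Ω = 75.03 / 2 = 37.5 kN.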